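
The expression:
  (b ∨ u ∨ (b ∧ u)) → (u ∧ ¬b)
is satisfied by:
  {b: False}


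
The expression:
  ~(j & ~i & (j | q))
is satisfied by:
  {i: True, j: False}
  {j: False, i: False}
  {j: True, i: True}


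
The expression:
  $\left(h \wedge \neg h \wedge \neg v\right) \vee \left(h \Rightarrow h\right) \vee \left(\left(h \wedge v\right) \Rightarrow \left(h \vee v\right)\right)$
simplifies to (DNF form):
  $\text{True}$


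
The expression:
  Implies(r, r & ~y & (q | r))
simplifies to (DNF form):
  ~r | ~y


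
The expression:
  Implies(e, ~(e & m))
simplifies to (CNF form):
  ~e | ~m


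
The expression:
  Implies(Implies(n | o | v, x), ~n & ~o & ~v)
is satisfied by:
  {o: False, v: False, x: False, n: False}
  {n: True, o: False, v: False, x: False}
  {v: True, n: False, o: False, x: False}
  {n: True, v: True, o: False, x: False}
  {o: True, n: False, v: False, x: False}
  {n: True, o: True, v: False, x: False}
  {v: True, o: True, n: False, x: False}
  {n: True, v: True, o: True, x: False}
  {x: True, n: False, o: False, v: False}


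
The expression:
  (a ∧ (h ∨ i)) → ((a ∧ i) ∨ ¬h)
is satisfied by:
  {i: True, h: False, a: False}
  {h: False, a: False, i: False}
  {i: True, a: True, h: False}
  {a: True, h: False, i: False}
  {i: True, h: True, a: False}
  {h: True, i: False, a: False}
  {i: True, a: True, h: True}


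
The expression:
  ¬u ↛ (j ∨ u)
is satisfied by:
  {u: False, j: False}


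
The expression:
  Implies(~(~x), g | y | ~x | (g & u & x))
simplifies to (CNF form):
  g | y | ~x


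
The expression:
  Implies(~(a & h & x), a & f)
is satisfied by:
  {a: True, x: True, f: True, h: True}
  {a: True, x: True, f: True, h: False}
  {a: True, f: True, h: True, x: False}
  {a: True, f: True, h: False, x: False}
  {a: True, x: True, h: True, f: False}


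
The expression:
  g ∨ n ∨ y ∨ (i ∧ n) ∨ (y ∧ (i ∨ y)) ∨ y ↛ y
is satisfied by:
  {n: True, y: True, g: True}
  {n: True, y: True, g: False}
  {n: True, g: True, y: False}
  {n: True, g: False, y: False}
  {y: True, g: True, n: False}
  {y: True, g: False, n: False}
  {g: True, y: False, n: False}


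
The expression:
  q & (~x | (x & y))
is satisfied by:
  {y: True, q: True, x: False}
  {q: True, x: False, y: False}
  {y: True, x: True, q: True}


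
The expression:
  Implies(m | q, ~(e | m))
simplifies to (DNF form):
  (~e & ~m) | (~m & ~q)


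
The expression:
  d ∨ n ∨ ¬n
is always true.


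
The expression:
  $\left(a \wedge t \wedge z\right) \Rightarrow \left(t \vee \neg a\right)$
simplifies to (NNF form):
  $\text{True}$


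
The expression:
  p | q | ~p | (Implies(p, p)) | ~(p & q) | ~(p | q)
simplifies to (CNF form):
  True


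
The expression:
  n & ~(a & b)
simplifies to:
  n & (~a | ~b)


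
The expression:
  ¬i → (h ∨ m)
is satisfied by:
  {i: True, m: True, h: True}
  {i: True, m: True, h: False}
  {i: True, h: True, m: False}
  {i: True, h: False, m: False}
  {m: True, h: True, i: False}
  {m: True, h: False, i: False}
  {h: True, m: False, i: False}


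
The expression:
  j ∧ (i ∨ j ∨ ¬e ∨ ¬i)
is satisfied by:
  {j: True}


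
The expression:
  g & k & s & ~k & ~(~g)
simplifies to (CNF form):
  False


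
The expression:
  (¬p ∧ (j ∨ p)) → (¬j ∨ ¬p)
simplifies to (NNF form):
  True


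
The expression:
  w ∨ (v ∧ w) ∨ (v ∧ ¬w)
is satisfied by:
  {v: True, w: True}
  {v: True, w: False}
  {w: True, v: False}


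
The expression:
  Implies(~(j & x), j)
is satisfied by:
  {j: True}


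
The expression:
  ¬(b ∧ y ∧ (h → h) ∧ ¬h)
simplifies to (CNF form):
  h ∨ ¬b ∨ ¬y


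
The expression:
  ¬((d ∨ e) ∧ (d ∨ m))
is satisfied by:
  {d: False, m: False, e: False}
  {e: True, d: False, m: False}
  {m: True, d: False, e: False}


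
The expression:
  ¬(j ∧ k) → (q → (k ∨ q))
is always true.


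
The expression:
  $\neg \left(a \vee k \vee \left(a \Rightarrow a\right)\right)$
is never true.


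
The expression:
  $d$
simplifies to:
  $d$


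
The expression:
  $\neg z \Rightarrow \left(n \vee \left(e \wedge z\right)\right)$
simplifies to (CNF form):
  $n \vee z$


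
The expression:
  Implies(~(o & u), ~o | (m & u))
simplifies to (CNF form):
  u | ~o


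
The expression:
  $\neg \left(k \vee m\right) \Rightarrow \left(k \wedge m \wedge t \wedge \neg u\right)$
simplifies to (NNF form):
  $k \vee m$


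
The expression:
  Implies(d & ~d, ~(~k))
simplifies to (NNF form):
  True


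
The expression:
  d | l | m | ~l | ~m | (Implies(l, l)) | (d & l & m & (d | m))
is always true.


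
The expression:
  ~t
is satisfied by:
  {t: False}


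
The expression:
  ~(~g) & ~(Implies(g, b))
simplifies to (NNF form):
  g & ~b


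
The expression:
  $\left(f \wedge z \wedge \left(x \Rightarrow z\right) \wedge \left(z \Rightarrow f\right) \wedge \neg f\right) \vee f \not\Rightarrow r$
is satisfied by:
  {f: True, r: False}


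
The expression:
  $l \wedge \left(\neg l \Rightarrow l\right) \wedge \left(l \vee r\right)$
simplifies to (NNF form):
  $l$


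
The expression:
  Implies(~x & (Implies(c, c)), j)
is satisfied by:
  {x: True, j: True}
  {x: True, j: False}
  {j: True, x: False}


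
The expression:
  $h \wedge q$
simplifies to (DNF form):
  $h \wedge q$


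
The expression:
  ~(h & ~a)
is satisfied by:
  {a: True, h: False}
  {h: False, a: False}
  {h: True, a: True}


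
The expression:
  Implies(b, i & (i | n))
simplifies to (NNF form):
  i | ~b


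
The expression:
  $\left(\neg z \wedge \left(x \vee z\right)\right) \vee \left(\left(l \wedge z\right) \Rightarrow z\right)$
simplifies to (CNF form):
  $\text{True}$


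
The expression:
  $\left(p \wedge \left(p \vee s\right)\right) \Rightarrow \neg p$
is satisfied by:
  {p: False}


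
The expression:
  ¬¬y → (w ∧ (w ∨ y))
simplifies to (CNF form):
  w ∨ ¬y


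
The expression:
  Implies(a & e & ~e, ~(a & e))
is always true.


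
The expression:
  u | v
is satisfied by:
  {v: True, u: True}
  {v: True, u: False}
  {u: True, v: False}


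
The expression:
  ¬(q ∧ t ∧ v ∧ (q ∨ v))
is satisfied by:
  {v: False, t: False, q: False}
  {q: True, v: False, t: False}
  {t: True, v: False, q: False}
  {q: True, t: True, v: False}
  {v: True, q: False, t: False}
  {q: True, v: True, t: False}
  {t: True, v: True, q: False}


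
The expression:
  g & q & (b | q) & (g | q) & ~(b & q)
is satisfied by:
  {g: True, q: True, b: False}


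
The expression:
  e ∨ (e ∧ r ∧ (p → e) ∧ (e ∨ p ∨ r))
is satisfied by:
  {e: True}


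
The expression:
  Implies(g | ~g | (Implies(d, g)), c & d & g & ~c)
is never true.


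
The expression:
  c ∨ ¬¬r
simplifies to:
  c ∨ r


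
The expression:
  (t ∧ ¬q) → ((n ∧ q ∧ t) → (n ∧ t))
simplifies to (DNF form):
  True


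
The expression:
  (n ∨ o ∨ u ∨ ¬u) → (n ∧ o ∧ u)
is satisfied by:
  {u: True, o: True, n: True}


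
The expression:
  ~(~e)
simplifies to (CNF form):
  e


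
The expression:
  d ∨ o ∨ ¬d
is always true.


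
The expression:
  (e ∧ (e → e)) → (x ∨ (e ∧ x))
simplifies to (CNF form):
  x ∨ ¬e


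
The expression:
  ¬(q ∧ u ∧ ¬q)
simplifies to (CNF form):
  True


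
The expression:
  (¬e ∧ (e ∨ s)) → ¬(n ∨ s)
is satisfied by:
  {e: True, s: False}
  {s: False, e: False}
  {s: True, e: True}


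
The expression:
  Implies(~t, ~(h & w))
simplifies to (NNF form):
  t | ~h | ~w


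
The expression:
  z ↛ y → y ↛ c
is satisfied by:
  {y: True, z: False}
  {z: False, y: False}
  {z: True, y: True}


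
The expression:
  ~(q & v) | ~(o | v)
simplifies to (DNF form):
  ~q | ~v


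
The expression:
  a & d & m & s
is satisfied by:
  {a: True, m: True, s: True, d: True}


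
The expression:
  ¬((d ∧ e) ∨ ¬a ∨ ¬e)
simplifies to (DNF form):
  a ∧ e ∧ ¬d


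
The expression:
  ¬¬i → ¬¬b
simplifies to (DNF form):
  b ∨ ¬i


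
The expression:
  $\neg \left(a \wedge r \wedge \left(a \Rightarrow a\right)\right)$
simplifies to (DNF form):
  $\neg a \vee \neg r$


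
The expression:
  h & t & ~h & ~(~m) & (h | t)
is never true.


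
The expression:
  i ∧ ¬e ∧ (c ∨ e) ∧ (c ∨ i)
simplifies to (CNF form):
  c ∧ i ∧ ¬e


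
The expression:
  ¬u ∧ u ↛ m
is never true.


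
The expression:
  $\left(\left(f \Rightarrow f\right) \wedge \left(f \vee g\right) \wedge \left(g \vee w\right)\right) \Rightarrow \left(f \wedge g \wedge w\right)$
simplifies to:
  $\left(\neg f \wedge \neg g\right) \vee \left(\neg g \wedge \neg w\right) \vee \left(f \wedge g \wedge w\right)$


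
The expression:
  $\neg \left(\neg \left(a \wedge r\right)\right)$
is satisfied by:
  {r: True, a: True}


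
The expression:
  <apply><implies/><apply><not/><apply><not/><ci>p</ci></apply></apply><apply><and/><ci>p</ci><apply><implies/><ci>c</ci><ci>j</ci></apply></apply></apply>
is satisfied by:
  {j: True, c: False, p: False}
  {j: False, c: False, p: False}
  {p: True, j: True, c: False}
  {p: True, j: False, c: False}
  {c: True, j: True, p: False}
  {c: True, j: False, p: False}
  {c: True, p: True, j: True}


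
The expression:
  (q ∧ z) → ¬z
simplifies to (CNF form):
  ¬q ∨ ¬z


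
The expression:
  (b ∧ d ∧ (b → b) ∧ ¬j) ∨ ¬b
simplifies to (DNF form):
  (d ∧ ¬j) ∨ ¬b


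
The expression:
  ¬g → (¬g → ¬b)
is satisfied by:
  {g: True, b: False}
  {b: False, g: False}
  {b: True, g: True}


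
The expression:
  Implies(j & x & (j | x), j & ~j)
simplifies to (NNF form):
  ~j | ~x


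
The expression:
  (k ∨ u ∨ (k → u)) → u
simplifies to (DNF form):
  u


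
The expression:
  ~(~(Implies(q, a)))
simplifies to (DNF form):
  a | ~q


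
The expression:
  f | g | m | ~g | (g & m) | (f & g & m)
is always true.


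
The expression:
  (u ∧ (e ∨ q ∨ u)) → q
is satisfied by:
  {q: True, u: False}
  {u: False, q: False}
  {u: True, q: True}


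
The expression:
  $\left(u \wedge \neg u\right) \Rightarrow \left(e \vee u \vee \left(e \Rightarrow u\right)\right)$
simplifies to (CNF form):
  $\text{True}$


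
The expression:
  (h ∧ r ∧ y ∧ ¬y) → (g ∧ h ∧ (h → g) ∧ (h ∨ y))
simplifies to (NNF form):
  True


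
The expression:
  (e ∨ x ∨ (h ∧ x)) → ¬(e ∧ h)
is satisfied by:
  {h: False, e: False}
  {e: True, h: False}
  {h: True, e: False}


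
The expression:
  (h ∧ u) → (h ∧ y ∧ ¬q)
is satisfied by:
  {y: True, q: False, h: False, u: False}
  {y: False, q: False, h: False, u: False}
  {y: True, q: True, h: False, u: False}
  {q: True, y: False, h: False, u: False}
  {y: True, u: True, q: False, h: False}
  {u: True, y: False, q: False, h: False}
  {y: True, u: True, q: True, h: False}
  {u: True, q: True, y: False, h: False}
  {h: True, y: True, u: False, q: False}
  {h: True, u: False, q: False, y: False}
  {y: True, h: True, q: True, u: False}
  {h: True, q: True, u: False, y: False}
  {y: True, h: True, u: True, q: False}


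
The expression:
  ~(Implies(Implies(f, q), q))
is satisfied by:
  {q: False, f: False}


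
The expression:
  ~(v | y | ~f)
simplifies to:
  f & ~v & ~y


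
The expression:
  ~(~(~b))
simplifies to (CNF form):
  ~b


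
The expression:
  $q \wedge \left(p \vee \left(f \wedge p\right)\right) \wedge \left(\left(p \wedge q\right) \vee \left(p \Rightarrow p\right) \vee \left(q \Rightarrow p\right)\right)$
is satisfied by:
  {p: True, q: True}


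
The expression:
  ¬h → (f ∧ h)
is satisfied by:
  {h: True}


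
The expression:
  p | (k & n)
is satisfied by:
  {n: True, p: True, k: True}
  {n: True, p: True, k: False}
  {p: True, k: True, n: False}
  {p: True, k: False, n: False}
  {n: True, k: True, p: False}


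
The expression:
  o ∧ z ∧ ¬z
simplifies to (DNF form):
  False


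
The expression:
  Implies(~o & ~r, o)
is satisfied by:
  {r: True, o: True}
  {r: True, o: False}
  {o: True, r: False}


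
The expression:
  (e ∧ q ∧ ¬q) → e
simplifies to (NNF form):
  True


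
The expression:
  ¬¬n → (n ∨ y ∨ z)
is always true.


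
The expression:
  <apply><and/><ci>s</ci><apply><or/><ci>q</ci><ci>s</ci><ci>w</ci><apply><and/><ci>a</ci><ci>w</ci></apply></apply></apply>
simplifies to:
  <ci>s</ci>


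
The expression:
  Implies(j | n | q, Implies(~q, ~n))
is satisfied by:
  {q: True, n: False}
  {n: False, q: False}
  {n: True, q: True}


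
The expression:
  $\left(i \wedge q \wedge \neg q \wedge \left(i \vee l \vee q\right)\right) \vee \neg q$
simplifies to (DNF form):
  $\neg q$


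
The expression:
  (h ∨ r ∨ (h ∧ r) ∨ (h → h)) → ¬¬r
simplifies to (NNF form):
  r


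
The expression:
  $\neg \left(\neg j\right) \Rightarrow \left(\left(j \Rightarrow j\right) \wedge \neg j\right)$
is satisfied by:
  {j: False}


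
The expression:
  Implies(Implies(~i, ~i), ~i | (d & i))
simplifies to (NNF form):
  d | ~i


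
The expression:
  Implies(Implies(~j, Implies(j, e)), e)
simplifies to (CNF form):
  e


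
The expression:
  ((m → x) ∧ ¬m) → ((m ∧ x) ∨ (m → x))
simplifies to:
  True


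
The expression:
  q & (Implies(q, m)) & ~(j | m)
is never true.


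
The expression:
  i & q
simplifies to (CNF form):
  i & q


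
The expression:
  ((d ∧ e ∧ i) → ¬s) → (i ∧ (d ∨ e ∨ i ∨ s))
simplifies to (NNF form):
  i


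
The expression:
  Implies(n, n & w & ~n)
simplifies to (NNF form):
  ~n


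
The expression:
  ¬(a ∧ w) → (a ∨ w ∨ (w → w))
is always true.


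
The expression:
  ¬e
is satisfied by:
  {e: False}


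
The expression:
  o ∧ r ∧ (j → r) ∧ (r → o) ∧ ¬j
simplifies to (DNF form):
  o ∧ r ∧ ¬j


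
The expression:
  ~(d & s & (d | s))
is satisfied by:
  {s: False, d: False}
  {d: True, s: False}
  {s: True, d: False}


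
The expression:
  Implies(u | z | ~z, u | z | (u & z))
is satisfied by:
  {z: True, u: True}
  {z: True, u: False}
  {u: True, z: False}


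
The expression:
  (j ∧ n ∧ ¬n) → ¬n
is always true.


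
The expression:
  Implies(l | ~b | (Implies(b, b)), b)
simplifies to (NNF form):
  b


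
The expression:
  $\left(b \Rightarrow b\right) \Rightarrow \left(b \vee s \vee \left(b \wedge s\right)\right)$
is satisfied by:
  {b: True, s: True}
  {b: True, s: False}
  {s: True, b: False}


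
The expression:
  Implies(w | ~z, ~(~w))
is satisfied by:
  {z: True, w: True}
  {z: True, w: False}
  {w: True, z: False}


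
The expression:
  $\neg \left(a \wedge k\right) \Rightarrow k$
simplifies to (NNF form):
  $k$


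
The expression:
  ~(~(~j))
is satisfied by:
  {j: False}


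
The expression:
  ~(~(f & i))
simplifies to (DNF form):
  f & i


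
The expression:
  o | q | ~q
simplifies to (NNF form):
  True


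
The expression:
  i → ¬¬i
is always true.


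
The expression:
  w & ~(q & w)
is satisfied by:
  {w: True, q: False}


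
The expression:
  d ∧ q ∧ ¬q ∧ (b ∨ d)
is never true.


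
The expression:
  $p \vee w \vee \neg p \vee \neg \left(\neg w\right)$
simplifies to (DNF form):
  $\text{True}$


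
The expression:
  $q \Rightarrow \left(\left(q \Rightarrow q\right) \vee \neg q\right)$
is always true.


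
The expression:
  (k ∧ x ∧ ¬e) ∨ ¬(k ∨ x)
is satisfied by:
  {e: False, x: False, k: False}
  {e: True, x: False, k: False}
  {x: True, k: True, e: False}


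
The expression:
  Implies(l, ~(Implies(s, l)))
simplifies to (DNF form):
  ~l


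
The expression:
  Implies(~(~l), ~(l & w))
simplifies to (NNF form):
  ~l | ~w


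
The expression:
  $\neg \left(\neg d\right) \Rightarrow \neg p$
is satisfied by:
  {p: False, d: False}
  {d: True, p: False}
  {p: True, d: False}


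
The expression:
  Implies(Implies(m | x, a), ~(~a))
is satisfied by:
  {a: True, x: True, m: True}
  {a: True, x: True, m: False}
  {a: True, m: True, x: False}
  {a: True, m: False, x: False}
  {x: True, m: True, a: False}
  {x: True, m: False, a: False}
  {m: True, x: False, a: False}


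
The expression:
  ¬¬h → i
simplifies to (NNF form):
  i ∨ ¬h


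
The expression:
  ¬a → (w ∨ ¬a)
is always true.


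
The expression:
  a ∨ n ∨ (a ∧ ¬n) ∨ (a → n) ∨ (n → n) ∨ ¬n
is always true.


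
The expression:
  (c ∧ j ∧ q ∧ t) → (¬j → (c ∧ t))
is always true.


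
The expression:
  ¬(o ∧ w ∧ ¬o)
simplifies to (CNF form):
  True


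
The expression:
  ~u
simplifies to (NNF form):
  ~u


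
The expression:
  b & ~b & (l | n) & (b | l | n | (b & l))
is never true.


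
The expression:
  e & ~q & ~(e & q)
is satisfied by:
  {e: True, q: False}


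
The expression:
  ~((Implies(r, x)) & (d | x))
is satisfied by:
  {r: True, x: False, d: False}
  {x: False, d: False, r: False}
  {r: True, d: True, x: False}


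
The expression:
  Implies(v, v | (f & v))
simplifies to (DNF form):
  True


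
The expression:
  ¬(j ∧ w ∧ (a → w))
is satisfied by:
  {w: False, j: False}
  {j: True, w: False}
  {w: True, j: False}


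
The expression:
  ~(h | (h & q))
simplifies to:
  ~h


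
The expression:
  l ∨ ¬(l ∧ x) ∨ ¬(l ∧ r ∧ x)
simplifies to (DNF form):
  True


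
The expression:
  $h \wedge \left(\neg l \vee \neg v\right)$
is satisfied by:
  {h: True, l: False, v: False}
  {h: True, v: True, l: False}
  {h: True, l: True, v: False}


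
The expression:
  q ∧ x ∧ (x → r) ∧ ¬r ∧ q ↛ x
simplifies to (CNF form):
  False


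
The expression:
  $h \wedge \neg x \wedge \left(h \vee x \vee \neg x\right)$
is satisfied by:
  {h: True, x: False}


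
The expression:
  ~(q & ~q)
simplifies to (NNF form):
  True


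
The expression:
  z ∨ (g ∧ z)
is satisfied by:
  {z: True}


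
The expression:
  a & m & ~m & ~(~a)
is never true.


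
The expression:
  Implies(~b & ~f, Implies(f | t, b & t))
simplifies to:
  b | f | ~t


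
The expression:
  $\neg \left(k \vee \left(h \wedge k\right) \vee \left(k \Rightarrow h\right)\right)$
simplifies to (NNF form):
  $\text{False}$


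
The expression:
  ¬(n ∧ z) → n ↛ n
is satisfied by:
  {z: True, n: True}


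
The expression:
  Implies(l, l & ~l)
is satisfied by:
  {l: False}


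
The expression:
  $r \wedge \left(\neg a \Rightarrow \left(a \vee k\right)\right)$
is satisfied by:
  {r: True, a: True, k: True}
  {r: True, a: True, k: False}
  {r: True, k: True, a: False}


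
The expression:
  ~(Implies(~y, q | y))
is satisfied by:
  {q: False, y: False}


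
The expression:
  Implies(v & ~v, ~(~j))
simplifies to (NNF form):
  True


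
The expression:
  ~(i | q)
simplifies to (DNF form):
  ~i & ~q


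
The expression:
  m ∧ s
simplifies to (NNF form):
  m ∧ s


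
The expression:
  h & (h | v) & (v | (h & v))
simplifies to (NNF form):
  h & v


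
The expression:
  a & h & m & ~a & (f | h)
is never true.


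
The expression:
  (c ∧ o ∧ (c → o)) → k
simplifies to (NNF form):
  k ∨ ¬c ∨ ¬o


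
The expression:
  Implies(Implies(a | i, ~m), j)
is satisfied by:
  {a: True, m: True, j: True, i: True}
  {a: True, m: True, j: True, i: False}
  {m: True, j: True, i: True, a: False}
  {m: True, j: True, i: False, a: False}
  {a: True, j: True, i: True, m: False}
  {a: True, j: True, i: False, m: False}
  {j: True, i: True, a: False, m: False}
  {j: True, a: False, i: False, m: False}
  {a: True, m: True, i: True, j: False}
  {a: True, m: True, i: False, j: False}
  {m: True, i: True, j: False, a: False}


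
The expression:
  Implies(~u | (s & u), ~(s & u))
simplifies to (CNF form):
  ~s | ~u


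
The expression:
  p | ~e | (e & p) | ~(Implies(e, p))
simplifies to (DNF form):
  True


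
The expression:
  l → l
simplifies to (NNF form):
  True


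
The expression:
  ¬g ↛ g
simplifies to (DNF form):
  ¬g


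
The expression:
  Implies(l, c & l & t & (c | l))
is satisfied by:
  {t: True, c: True, l: False}
  {t: True, c: False, l: False}
  {c: True, t: False, l: False}
  {t: False, c: False, l: False}
  {t: True, l: True, c: True}


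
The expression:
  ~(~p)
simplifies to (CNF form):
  p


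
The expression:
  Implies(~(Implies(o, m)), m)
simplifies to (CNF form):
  m | ~o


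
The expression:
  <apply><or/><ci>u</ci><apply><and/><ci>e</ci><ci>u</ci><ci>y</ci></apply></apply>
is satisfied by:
  {u: True}


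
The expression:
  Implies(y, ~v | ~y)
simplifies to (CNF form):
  ~v | ~y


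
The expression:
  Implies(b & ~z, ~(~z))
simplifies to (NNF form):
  z | ~b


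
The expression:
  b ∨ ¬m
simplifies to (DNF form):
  b ∨ ¬m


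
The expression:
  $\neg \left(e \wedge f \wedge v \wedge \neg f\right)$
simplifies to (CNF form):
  $\text{True}$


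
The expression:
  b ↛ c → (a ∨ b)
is always true.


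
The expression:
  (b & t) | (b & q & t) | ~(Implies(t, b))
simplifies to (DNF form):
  t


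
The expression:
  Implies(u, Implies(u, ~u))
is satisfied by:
  {u: False}


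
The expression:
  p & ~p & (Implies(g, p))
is never true.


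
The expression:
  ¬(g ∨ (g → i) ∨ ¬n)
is never true.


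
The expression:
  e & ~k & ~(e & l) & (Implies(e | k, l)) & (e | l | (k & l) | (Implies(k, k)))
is never true.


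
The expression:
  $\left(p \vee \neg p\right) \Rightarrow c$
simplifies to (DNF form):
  $c$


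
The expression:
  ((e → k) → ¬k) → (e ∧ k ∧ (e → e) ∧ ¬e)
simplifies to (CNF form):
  k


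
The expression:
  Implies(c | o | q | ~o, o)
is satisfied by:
  {o: True}


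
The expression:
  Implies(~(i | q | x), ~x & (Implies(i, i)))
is always true.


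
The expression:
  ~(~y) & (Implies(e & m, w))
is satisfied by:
  {w: True, y: True, m: False, e: False}
  {y: True, e: False, w: False, m: False}
  {e: True, w: True, y: True, m: False}
  {e: True, y: True, w: False, m: False}
  {m: True, w: True, y: True, e: False}
  {m: True, y: True, e: False, w: False}
  {m: True, e: True, y: True, w: True}


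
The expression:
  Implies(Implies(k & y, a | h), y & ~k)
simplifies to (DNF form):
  (y & ~k) | (y & ~a & ~h) | (y & ~a & ~k) | (y & ~h & ~k)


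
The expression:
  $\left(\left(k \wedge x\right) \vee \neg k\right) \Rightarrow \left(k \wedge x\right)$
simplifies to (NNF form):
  $k$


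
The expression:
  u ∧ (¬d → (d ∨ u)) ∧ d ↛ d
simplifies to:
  False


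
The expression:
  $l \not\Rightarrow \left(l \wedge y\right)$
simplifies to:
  $l \wedge \neg y$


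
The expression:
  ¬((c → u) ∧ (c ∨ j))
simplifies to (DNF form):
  (c ∧ ¬u) ∨ (¬c ∧ ¬j)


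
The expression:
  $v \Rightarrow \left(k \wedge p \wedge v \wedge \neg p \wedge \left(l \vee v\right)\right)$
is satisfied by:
  {v: False}


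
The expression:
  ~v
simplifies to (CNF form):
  ~v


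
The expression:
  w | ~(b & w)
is always true.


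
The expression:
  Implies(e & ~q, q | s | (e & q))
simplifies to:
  q | s | ~e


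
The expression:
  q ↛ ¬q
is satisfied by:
  {q: True}


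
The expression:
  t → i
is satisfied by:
  {i: True, t: False}
  {t: False, i: False}
  {t: True, i: True}


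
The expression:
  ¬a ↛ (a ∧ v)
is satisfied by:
  {a: False}


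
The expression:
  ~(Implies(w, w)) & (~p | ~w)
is never true.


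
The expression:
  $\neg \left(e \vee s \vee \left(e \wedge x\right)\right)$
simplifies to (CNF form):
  $\neg e \wedge \neg s$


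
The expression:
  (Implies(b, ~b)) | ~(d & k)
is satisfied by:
  {k: False, d: False, b: False}
  {b: True, k: False, d: False}
  {d: True, k: False, b: False}
  {b: True, d: True, k: False}
  {k: True, b: False, d: False}
  {b: True, k: True, d: False}
  {d: True, k: True, b: False}


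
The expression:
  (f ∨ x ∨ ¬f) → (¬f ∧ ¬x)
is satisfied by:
  {x: False, f: False}


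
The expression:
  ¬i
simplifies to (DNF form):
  ¬i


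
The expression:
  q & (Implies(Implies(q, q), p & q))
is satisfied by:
  {p: True, q: True}


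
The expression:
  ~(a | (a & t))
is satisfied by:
  {a: False}


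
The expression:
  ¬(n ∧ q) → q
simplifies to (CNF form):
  q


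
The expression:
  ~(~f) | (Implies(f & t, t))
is always true.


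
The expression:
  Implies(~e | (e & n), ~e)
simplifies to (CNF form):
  ~e | ~n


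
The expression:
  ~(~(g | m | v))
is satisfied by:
  {m: True, v: True, g: True}
  {m: True, v: True, g: False}
  {m: True, g: True, v: False}
  {m: True, g: False, v: False}
  {v: True, g: True, m: False}
  {v: True, g: False, m: False}
  {g: True, v: False, m: False}


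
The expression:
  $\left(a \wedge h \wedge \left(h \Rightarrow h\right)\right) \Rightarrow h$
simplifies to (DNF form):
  $\text{True}$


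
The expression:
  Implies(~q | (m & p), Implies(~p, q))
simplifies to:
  p | q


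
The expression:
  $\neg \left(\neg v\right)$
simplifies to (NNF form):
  $v$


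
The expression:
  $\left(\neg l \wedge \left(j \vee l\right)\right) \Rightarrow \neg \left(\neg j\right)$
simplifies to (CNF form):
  $\text{True}$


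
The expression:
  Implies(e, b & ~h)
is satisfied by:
  {b: True, e: False, h: False}
  {b: False, e: False, h: False}
  {h: True, b: True, e: False}
  {h: True, b: False, e: False}
  {e: True, b: True, h: False}


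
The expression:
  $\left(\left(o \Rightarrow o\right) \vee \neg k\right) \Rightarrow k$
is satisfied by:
  {k: True}


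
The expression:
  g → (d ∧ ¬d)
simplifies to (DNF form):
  ¬g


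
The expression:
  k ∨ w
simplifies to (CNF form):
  k ∨ w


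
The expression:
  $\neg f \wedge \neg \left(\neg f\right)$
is never true.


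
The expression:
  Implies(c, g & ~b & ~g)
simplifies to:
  ~c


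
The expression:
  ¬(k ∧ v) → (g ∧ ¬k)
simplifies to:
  (g ∧ ¬k) ∨ (k ∧ v)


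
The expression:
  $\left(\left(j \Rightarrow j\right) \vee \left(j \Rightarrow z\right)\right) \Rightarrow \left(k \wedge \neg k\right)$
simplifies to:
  $\text{False}$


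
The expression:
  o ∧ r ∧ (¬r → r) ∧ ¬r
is never true.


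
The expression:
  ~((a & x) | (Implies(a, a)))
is never true.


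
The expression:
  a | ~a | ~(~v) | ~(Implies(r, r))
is always true.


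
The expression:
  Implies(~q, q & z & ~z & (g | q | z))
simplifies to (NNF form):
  q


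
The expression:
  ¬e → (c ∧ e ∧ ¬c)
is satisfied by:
  {e: True}


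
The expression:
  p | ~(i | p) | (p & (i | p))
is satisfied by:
  {p: True, i: False}
  {i: False, p: False}
  {i: True, p: True}


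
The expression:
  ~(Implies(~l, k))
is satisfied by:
  {l: False, k: False}


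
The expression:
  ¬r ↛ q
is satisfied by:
  {q: True, r: False}
  {r: False, q: False}
  {r: True, q: True}


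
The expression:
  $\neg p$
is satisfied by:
  {p: False}


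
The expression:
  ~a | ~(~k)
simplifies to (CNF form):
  k | ~a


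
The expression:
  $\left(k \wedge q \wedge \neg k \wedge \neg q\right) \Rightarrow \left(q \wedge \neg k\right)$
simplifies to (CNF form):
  $\text{True}$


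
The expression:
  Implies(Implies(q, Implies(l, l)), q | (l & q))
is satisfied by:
  {q: True}


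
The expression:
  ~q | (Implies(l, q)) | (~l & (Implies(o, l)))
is always true.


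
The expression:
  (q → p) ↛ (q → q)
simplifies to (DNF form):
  False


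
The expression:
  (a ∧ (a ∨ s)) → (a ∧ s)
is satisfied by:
  {s: True, a: False}
  {a: False, s: False}
  {a: True, s: True}


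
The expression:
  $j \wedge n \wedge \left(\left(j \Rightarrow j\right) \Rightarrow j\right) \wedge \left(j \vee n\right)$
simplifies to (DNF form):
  $j \wedge n$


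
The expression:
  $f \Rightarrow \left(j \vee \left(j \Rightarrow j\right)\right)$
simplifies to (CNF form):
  $\text{True}$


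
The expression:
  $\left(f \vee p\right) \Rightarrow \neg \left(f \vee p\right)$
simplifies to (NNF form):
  $\neg f \wedge \neg p$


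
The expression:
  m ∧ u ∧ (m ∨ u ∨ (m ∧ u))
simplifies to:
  m ∧ u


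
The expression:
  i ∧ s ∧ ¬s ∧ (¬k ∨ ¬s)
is never true.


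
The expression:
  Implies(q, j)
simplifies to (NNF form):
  j | ~q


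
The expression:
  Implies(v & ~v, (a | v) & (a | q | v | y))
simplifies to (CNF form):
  True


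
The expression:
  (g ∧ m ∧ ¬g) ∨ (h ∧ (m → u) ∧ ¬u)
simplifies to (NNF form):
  h ∧ ¬m ∧ ¬u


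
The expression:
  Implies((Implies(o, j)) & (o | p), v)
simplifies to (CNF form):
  (o | v | ~o) & (o | v | ~p) & (v | ~j | ~o) & (v | ~j | ~p)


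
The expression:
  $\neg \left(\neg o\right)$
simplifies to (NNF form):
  $o$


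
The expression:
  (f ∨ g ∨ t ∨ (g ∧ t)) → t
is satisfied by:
  {t: True, g: False, f: False}
  {f: True, t: True, g: False}
  {t: True, g: True, f: False}
  {f: True, t: True, g: True}
  {f: False, g: False, t: False}


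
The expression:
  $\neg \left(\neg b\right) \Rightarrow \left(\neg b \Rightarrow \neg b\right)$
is always true.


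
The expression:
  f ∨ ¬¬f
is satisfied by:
  {f: True}


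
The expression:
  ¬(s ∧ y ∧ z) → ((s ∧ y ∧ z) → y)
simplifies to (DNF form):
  True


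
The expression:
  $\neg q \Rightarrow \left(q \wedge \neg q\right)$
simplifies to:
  $q$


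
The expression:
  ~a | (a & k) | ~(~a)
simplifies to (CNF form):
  True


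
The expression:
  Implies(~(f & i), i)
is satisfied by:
  {i: True}


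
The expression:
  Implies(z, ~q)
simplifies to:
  ~q | ~z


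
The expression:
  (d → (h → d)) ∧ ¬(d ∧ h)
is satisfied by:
  {h: False, d: False}
  {d: True, h: False}
  {h: True, d: False}


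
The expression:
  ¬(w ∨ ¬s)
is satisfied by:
  {s: True, w: False}


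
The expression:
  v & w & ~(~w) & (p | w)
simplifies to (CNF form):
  v & w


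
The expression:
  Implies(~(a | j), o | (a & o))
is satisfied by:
  {a: True, o: True, j: True}
  {a: True, o: True, j: False}
  {a: True, j: True, o: False}
  {a: True, j: False, o: False}
  {o: True, j: True, a: False}
  {o: True, j: False, a: False}
  {j: True, o: False, a: False}


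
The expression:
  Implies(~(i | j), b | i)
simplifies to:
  b | i | j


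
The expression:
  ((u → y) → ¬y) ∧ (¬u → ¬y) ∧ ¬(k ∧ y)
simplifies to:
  ¬y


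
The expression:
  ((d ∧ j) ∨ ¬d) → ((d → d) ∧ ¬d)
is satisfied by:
  {d: False, j: False}
  {j: True, d: False}
  {d: True, j: False}


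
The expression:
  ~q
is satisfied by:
  {q: False}


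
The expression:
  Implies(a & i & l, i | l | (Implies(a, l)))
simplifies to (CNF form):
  True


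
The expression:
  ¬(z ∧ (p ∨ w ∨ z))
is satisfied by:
  {z: False}


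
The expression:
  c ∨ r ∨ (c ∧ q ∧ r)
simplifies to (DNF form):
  c ∨ r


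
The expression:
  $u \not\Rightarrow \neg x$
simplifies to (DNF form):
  $u \wedge x$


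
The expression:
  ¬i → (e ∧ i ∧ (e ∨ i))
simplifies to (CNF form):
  i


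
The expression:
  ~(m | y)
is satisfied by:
  {y: False, m: False}


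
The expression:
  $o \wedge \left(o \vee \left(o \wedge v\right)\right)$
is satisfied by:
  {o: True}


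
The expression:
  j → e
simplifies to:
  e ∨ ¬j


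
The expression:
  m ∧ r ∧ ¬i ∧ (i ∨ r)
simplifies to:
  m ∧ r ∧ ¬i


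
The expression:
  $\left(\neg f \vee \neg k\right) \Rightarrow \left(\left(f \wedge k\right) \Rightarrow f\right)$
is always true.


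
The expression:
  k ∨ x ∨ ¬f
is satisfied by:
  {x: True, k: True, f: False}
  {x: True, k: False, f: False}
  {k: True, x: False, f: False}
  {x: False, k: False, f: False}
  {f: True, x: True, k: True}
  {f: True, x: True, k: False}
  {f: True, k: True, x: False}


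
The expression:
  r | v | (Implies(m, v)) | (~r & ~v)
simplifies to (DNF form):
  True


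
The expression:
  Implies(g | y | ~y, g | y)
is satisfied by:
  {y: True, g: True}
  {y: True, g: False}
  {g: True, y: False}


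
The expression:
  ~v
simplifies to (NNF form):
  ~v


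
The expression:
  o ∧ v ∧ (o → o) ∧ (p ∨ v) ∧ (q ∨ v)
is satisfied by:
  {o: True, v: True}


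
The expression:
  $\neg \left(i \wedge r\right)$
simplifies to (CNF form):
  $\neg i \vee \neg r$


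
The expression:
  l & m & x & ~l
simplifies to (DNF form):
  False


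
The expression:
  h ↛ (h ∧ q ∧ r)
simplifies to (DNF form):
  (h ∧ ¬q) ∨ (h ∧ ¬r)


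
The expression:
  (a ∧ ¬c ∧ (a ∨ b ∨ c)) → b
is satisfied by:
  {b: True, c: True, a: False}
  {b: True, c: False, a: False}
  {c: True, b: False, a: False}
  {b: False, c: False, a: False}
  {b: True, a: True, c: True}
  {b: True, a: True, c: False}
  {a: True, c: True, b: False}


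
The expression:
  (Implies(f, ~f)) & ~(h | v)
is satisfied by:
  {h: False, v: False, f: False}


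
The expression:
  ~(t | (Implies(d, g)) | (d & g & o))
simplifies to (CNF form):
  d & ~g & ~t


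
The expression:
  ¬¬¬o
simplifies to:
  ¬o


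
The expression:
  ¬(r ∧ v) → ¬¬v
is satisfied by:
  {v: True}


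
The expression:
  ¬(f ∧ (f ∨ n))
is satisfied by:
  {f: False}


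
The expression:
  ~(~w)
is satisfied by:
  {w: True}


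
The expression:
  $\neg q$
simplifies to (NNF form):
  $\neg q$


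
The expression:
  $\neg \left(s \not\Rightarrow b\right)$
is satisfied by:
  {b: True, s: False}
  {s: False, b: False}
  {s: True, b: True}


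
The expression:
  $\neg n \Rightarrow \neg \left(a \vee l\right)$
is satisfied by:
  {n: True, a: False, l: False}
  {n: True, l: True, a: False}
  {n: True, a: True, l: False}
  {n: True, l: True, a: True}
  {l: False, a: False, n: False}


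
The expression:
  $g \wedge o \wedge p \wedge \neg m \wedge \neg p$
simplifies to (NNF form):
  $\text{False}$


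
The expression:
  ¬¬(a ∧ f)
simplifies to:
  a ∧ f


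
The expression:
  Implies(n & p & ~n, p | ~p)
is always true.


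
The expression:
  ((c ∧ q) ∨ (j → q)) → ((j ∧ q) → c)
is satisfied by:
  {c: True, q: False, j: False}
  {q: False, j: False, c: False}
  {j: True, c: True, q: False}
  {j: True, q: False, c: False}
  {c: True, q: True, j: False}
  {q: True, c: False, j: False}
  {j: True, q: True, c: True}


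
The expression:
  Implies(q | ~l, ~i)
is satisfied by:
  {l: True, q: False, i: False}
  {q: False, i: False, l: False}
  {l: True, q: True, i: False}
  {q: True, l: False, i: False}
  {i: True, l: True, q: False}


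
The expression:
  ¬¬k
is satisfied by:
  {k: True}


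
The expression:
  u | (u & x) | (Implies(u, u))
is always true.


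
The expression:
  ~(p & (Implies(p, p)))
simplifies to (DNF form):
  ~p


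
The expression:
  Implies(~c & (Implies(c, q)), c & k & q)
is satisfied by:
  {c: True}


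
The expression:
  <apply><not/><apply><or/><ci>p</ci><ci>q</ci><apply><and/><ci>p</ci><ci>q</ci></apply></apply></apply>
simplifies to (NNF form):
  <apply><and/><apply><not/><ci>p</ci></apply><apply><not/><ci>q</ci></apply></apply>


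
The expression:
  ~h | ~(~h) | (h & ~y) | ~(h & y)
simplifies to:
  True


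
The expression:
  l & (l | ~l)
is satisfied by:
  {l: True}


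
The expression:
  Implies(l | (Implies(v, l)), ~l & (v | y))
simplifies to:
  ~l & (v | y)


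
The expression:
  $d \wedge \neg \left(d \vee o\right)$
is never true.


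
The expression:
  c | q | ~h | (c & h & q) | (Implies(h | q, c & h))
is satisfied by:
  {q: True, c: True, h: False}
  {q: True, h: False, c: False}
  {c: True, h: False, q: False}
  {c: False, h: False, q: False}
  {q: True, c: True, h: True}
  {q: True, h: True, c: False}
  {c: True, h: True, q: False}


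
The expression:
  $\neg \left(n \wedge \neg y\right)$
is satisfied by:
  {y: True, n: False}
  {n: False, y: False}
  {n: True, y: True}


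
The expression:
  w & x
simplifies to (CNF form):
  w & x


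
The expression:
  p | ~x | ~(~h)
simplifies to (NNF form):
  h | p | ~x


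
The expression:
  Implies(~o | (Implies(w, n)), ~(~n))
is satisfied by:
  {n: True, w: True, o: True}
  {n: True, w: True, o: False}
  {n: True, o: True, w: False}
  {n: True, o: False, w: False}
  {w: True, o: True, n: False}


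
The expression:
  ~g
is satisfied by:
  {g: False}


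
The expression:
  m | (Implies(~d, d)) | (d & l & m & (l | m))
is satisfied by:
  {d: True, m: True}
  {d: True, m: False}
  {m: True, d: False}


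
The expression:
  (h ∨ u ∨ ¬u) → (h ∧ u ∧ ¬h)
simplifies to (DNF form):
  False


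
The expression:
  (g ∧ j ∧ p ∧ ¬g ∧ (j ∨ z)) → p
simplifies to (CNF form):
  True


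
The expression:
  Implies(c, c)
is always true.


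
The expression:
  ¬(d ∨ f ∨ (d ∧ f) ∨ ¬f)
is never true.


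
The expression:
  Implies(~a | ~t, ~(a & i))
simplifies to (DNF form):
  t | ~a | ~i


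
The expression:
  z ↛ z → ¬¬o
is always true.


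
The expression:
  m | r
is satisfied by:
  {r: True, m: True}
  {r: True, m: False}
  {m: True, r: False}


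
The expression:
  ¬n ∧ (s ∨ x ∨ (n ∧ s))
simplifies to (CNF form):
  ¬n ∧ (s ∨ x)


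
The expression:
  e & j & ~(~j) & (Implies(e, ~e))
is never true.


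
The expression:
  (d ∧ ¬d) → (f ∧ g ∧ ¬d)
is always true.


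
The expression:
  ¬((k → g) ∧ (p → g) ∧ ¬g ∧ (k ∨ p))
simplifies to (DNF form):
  True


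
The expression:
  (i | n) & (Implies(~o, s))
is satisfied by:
  {i: True, n: True, o: True, s: True}
  {i: True, n: True, o: True, s: False}
  {i: True, n: True, s: True, o: False}
  {i: True, o: True, s: True, n: False}
  {i: True, o: True, s: False, n: False}
  {i: True, o: False, s: True, n: False}
  {n: True, o: True, s: True, i: False}
  {n: True, o: True, s: False, i: False}
  {n: True, s: True, o: False, i: False}


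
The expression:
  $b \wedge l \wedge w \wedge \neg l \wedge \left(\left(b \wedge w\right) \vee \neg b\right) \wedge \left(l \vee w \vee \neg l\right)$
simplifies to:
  $\text{False}$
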